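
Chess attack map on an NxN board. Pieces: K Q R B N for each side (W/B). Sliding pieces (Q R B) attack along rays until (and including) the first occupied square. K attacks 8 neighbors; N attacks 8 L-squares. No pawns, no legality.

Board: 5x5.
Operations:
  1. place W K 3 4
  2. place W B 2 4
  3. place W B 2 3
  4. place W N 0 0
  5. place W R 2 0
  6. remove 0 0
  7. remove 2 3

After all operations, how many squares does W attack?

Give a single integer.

Answer: 14

Derivation:
Op 1: place WK@(3,4)
Op 2: place WB@(2,4)
Op 3: place WB@(2,3)
Op 4: place WN@(0,0)
Op 5: place WR@(2,0)
Op 6: remove (0,0)
Op 7: remove (2,3)
Per-piece attacks for W:
  WR@(2,0): attacks (2,1) (2,2) (2,3) (2,4) (3,0) (4,0) (1,0) (0,0) [ray(0,1) blocked at (2,4)]
  WB@(2,4): attacks (3,3) (4,2) (1,3) (0,2)
  WK@(3,4): attacks (3,3) (4,4) (2,4) (4,3) (2,3)
Union (14 distinct): (0,0) (0,2) (1,0) (1,3) (2,1) (2,2) (2,3) (2,4) (3,0) (3,3) (4,0) (4,2) (4,3) (4,4)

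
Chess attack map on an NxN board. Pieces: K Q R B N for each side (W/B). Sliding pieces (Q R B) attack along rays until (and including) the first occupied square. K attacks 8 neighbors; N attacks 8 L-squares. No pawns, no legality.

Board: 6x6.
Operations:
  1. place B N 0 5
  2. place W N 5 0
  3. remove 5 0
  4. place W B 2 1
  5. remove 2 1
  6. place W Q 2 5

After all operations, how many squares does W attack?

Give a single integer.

Answer: 15

Derivation:
Op 1: place BN@(0,5)
Op 2: place WN@(5,0)
Op 3: remove (5,0)
Op 4: place WB@(2,1)
Op 5: remove (2,1)
Op 6: place WQ@(2,5)
Per-piece attacks for W:
  WQ@(2,5): attacks (2,4) (2,3) (2,2) (2,1) (2,0) (3,5) (4,5) (5,5) (1,5) (0,5) (3,4) (4,3) (5,2) (1,4) (0,3) [ray(-1,0) blocked at (0,5)]
Union (15 distinct): (0,3) (0,5) (1,4) (1,5) (2,0) (2,1) (2,2) (2,3) (2,4) (3,4) (3,5) (4,3) (4,5) (5,2) (5,5)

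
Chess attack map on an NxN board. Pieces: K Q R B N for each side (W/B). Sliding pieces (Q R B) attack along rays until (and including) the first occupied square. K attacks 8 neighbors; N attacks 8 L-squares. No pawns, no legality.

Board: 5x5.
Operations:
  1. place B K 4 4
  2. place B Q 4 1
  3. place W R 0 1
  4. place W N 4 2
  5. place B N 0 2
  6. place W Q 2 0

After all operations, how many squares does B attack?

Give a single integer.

Op 1: place BK@(4,4)
Op 2: place BQ@(4,1)
Op 3: place WR@(0,1)
Op 4: place WN@(4,2)
Op 5: place BN@(0,2)
Op 6: place WQ@(2,0)
Per-piece attacks for B:
  BN@(0,2): attacks (1,4) (2,3) (1,0) (2,1)
  BQ@(4,1): attacks (4,2) (4,0) (3,1) (2,1) (1,1) (0,1) (3,2) (2,3) (1,4) (3,0) [ray(0,1) blocked at (4,2); ray(-1,0) blocked at (0,1)]
  BK@(4,4): attacks (4,3) (3,4) (3,3)
Union (14 distinct): (0,1) (1,0) (1,1) (1,4) (2,1) (2,3) (3,0) (3,1) (3,2) (3,3) (3,4) (4,0) (4,2) (4,3)

Answer: 14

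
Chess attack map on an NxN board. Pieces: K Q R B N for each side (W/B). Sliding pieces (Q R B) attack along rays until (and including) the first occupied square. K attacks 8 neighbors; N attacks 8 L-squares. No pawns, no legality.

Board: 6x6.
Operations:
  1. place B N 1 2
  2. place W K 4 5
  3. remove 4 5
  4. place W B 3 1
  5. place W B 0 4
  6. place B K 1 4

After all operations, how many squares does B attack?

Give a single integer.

Answer: 12

Derivation:
Op 1: place BN@(1,2)
Op 2: place WK@(4,5)
Op 3: remove (4,5)
Op 4: place WB@(3,1)
Op 5: place WB@(0,4)
Op 6: place BK@(1,4)
Per-piece attacks for B:
  BN@(1,2): attacks (2,4) (3,3) (0,4) (2,0) (3,1) (0,0)
  BK@(1,4): attacks (1,5) (1,3) (2,4) (0,4) (2,5) (2,3) (0,5) (0,3)
Union (12 distinct): (0,0) (0,3) (0,4) (0,5) (1,3) (1,5) (2,0) (2,3) (2,4) (2,5) (3,1) (3,3)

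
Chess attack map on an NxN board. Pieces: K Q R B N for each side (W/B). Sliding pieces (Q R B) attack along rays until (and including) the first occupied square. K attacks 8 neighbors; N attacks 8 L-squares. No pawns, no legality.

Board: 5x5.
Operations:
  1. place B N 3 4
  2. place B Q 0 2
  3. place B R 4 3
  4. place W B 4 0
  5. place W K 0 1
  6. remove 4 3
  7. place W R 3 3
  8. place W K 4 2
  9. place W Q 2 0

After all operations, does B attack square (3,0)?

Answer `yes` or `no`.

Op 1: place BN@(3,4)
Op 2: place BQ@(0,2)
Op 3: place BR@(4,3)
Op 4: place WB@(4,0)
Op 5: place WK@(0,1)
Op 6: remove (4,3)
Op 7: place WR@(3,3)
Op 8: place WK@(4,2)
Op 9: place WQ@(2,0)
Per-piece attacks for B:
  BQ@(0,2): attacks (0,3) (0,4) (0,1) (1,2) (2,2) (3,2) (4,2) (1,3) (2,4) (1,1) (2,0) [ray(0,-1) blocked at (0,1); ray(1,0) blocked at (4,2); ray(1,-1) blocked at (2,0)]
  BN@(3,4): attacks (4,2) (2,2) (1,3)
B attacks (3,0): no

Answer: no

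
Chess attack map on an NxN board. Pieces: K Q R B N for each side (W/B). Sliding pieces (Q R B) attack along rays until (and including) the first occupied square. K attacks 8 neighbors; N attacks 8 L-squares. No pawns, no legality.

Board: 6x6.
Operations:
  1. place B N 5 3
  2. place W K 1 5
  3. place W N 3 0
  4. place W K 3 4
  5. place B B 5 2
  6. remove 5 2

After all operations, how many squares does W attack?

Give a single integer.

Answer: 15

Derivation:
Op 1: place BN@(5,3)
Op 2: place WK@(1,5)
Op 3: place WN@(3,0)
Op 4: place WK@(3,4)
Op 5: place BB@(5,2)
Op 6: remove (5,2)
Per-piece attacks for W:
  WK@(1,5): attacks (1,4) (2,5) (0,5) (2,4) (0,4)
  WN@(3,0): attacks (4,2) (5,1) (2,2) (1,1)
  WK@(3,4): attacks (3,5) (3,3) (4,4) (2,4) (4,5) (4,3) (2,5) (2,3)
Union (15 distinct): (0,4) (0,5) (1,1) (1,4) (2,2) (2,3) (2,4) (2,5) (3,3) (3,5) (4,2) (4,3) (4,4) (4,5) (5,1)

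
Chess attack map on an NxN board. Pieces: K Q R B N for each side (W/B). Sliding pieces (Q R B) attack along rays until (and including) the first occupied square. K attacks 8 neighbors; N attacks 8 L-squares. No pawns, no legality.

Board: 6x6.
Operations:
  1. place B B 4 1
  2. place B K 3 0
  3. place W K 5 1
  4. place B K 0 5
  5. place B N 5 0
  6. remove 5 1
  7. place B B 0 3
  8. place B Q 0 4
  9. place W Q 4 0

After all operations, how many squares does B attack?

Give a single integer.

Answer: 24

Derivation:
Op 1: place BB@(4,1)
Op 2: place BK@(3,0)
Op 3: place WK@(5,1)
Op 4: place BK@(0,5)
Op 5: place BN@(5,0)
Op 6: remove (5,1)
Op 7: place BB@(0,3)
Op 8: place BQ@(0,4)
Op 9: place WQ@(4,0)
Per-piece attacks for B:
  BB@(0,3): attacks (1,4) (2,5) (1,2) (2,1) (3,0) [ray(1,-1) blocked at (3,0)]
  BQ@(0,4): attacks (0,5) (0,3) (1,4) (2,4) (3,4) (4,4) (5,4) (1,5) (1,3) (2,2) (3,1) (4,0) [ray(0,1) blocked at (0,5); ray(0,-1) blocked at (0,3); ray(1,-1) blocked at (4,0)]
  BK@(0,5): attacks (0,4) (1,5) (1,4)
  BK@(3,0): attacks (3,1) (4,0) (2,0) (4,1) (2,1)
  BB@(4,1): attacks (5,2) (5,0) (3,2) (2,3) (1,4) (0,5) (3,0) [ray(1,-1) blocked at (5,0); ray(-1,1) blocked at (0,5); ray(-1,-1) blocked at (3,0)]
  BN@(5,0): attacks (4,2) (3,1)
Union (24 distinct): (0,3) (0,4) (0,5) (1,2) (1,3) (1,4) (1,5) (2,0) (2,1) (2,2) (2,3) (2,4) (2,5) (3,0) (3,1) (3,2) (3,4) (4,0) (4,1) (4,2) (4,4) (5,0) (5,2) (5,4)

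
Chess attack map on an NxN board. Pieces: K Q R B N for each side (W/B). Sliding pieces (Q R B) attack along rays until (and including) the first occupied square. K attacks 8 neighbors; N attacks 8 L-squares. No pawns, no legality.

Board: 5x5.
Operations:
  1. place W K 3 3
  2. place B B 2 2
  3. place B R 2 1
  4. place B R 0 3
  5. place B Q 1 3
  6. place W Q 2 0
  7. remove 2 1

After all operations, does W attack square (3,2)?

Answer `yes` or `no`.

Op 1: place WK@(3,3)
Op 2: place BB@(2,2)
Op 3: place BR@(2,1)
Op 4: place BR@(0,3)
Op 5: place BQ@(1,3)
Op 6: place WQ@(2,0)
Op 7: remove (2,1)
Per-piece attacks for W:
  WQ@(2,0): attacks (2,1) (2,2) (3,0) (4,0) (1,0) (0,0) (3,1) (4,2) (1,1) (0,2) [ray(0,1) blocked at (2,2)]
  WK@(3,3): attacks (3,4) (3,2) (4,3) (2,3) (4,4) (4,2) (2,4) (2,2)
W attacks (3,2): yes

Answer: yes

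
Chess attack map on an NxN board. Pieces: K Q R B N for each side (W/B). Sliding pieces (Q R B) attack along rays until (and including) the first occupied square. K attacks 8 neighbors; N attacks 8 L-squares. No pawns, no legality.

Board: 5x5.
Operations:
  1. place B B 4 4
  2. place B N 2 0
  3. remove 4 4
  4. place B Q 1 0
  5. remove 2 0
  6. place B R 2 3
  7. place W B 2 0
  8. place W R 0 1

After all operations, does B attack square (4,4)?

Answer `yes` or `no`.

Answer: no

Derivation:
Op 1: place BB@(4,4)
Op 2: place BN@(2,0)
Op 3: remove (4,4)
Op 4: place BQ@(1,0)
Op 5: remove (2,0)
Op 6: place BR@(2,3)
Op 7: place WB@(2,0)
Op 8: place WR@(0,1)
Per-piece attacks for B:
  BQ@(1,0): attacks (1,1) (1,2) (1,3) (1,4) (2,0) (0,0) (2,1) (3,2) (4,3) (0,1) [ray(1,0) blocked at (2,0); ray(-1,1) blocked at (0,1)]
  BR@(2,3): attacks (2,4) (2,2) (2,1) (2,0) (3,3) (4,3) (1,3) (0,3) [ray(0,-1) blocked at (2,0)]
B attacks (4,4): no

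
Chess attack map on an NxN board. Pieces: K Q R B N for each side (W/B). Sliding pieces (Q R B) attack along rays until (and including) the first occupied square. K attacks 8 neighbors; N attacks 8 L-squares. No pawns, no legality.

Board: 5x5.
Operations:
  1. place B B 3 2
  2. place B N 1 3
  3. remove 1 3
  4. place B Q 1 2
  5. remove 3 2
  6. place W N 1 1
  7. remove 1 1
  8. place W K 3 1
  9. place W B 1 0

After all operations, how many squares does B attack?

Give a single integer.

Answer: 14

Derivation:
Op 1: place BB@(3,2)
Op 2: place BN@(1,3)
Op 3: remove (1,3)
Op 4: place BQ@(1,2)
Op 5: remove (3,2)
Op 6: place WN@(1,1)
Op 7: remove (1,1)
Op 8: place WK@(3,1)
Op 9: place WB@(1,0)
Per-piece attacks for B:
  BQ@(1,2): attacks (1,3) (1,4) (1,1) (1,0) (2,2) (3,2) (4,2) (0,2) (2,3) (3,4) (2,1) (3,0) (0,3) (0,1) [ray(0,-1) blocked at (1,0)]
Union (14 distinct): (0,1) (0,2) (0,3) (1,0) (1,1) (1,3) (1,4) (2,1) (2,2) (2,3) (3,0) (3,2) (3,4) (4,2)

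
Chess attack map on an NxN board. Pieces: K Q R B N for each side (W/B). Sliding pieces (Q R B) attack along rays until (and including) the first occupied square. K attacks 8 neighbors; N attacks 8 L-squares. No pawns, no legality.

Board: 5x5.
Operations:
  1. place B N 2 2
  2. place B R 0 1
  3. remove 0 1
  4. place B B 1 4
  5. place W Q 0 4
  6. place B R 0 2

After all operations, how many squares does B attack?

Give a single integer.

Answer: 14

Derivation:
Op 1: place BN@(2,2)
Op 2: place BR@(0,1)
Op 3: remove (0,1)
Op 4: place BB@(1,4)
Op 5: place WQ@(0,4)
Op 6: place BR@(0,2)
Per-piece attacks for B:
  BR@(0,2): attacks (0,3) (0,4) (0,1) (0,0) (1,2) (2,2) [ray(0,1) blocked at (0,4); ray(1,0) blocked at (2,2)]
  BB@(1,4): attacks (2,3) (3,2) (4,1) (0,3)
  BN@(2,2): attacks (3,4) (4,3) (1,4) (0,3) (3,0) (4,1) (1,0) (0,1)
Union (14 distinct): (0,0) (0,1) (0,3) (0,4) (1,0) (1,2) (1,4) (2,2) (2,3) (3,0) (3,2) (3,4) (4,1) (4,3)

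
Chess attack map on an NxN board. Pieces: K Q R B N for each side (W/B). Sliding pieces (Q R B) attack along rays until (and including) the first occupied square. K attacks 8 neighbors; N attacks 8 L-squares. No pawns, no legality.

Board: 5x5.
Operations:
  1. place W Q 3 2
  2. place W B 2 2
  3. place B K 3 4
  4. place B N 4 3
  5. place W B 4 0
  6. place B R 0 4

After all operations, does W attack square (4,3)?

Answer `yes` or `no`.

Answer: yes

Derivation:
Op 1: place WQ@(3,2)
Op 2: place WB@(2,2)
Op 3: place BK@(3,4)
Op 4: place BN@(4,3)
Op 5: place WB@(4,0)
Op 6: place BR@(0,4)
Per-piece attacks for W:
  WB@(2,2): attacks (3,3) (4,4) (3,1) (4,0) (1,3) (0,4) (1,1) (0,0) [ray(1,-1) blocked at (4,0); ray(-1,1) blocked at (0,4)]
  WQ@(3,2): attacks (3,3) (3,4) (3,1) (3,0) (4,2) (2,2) (4,3) (4,1) (2,3) (1,4) (2,1) (1,0) [ray(0,1) blocked at (3,4); ray(-1,0) blocked at (2,2); ray(1,1) blocked at (4,3)]
  WB@(4,0): attacks (3,1) (2,2) [ray(-1,1) blocked at (2,2)]
W attacks (4,3): yes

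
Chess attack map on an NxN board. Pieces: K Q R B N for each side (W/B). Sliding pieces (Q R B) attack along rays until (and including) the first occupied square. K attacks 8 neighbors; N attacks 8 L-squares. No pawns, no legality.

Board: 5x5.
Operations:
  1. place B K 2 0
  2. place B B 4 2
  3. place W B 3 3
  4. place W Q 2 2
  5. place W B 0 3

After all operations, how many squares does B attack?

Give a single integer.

Op 1: place BK@(2,0)
Op 2: place BB@(4,2)
Op 3: place WB@(3,3)
Op 4: place WQ@(2,2)
Op 5: place WB@(0,3)
Per-piece attacks for B:
  BK@(2,0): attacks (2,1) (3,0) (1,0) (3,1) (1,1)
  BB@(4,2): attacks (3,3) (3,1) (2,0) [ray(-1,1) blocked at (3,3); ray(-1,-1) blocked at (2,0)]
Union (7 distinct): (1,0) (1,1) (2,0) (2,1) (3,0) (3,1) (3,3)

Answer: 7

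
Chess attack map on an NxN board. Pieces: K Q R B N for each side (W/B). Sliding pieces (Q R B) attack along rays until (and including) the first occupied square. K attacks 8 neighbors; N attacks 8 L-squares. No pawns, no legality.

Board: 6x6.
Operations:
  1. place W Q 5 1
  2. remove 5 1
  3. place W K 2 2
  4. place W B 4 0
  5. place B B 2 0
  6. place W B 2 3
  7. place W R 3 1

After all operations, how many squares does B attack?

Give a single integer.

Op 1: place WQ@(5,1)
Op 2: remove (5,1)
Op 3: place WK@(2,2)
Op 4: place WB@(4,0)
Op 5: place BB@(2,0)
Op 6: place WB@(2,3)
Op 7: place WR@(3,1)
Per-piece attacks for B:
  BB@(2,0): attacks (3,1) (1,1) (0,2) [ray(1,1) blocked at (3,1)]
Union (3 distinct): (0,2) (1,1) (3,1)

Answer: 3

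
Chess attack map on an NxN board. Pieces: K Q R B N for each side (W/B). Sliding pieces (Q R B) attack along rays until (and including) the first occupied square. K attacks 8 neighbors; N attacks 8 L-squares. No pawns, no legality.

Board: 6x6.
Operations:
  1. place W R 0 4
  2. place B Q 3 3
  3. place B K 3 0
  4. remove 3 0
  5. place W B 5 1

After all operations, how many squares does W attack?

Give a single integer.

Answer: 13

Derivation:
Op 1: place WR@(0,4)
Op 2: place BQ@(3,3)
Op 3: place BK@(3,0)
Op 4: remove (3,0)
Op 5: place WB@(5,1)
Per-piece attacks for W:
  WR@(0,4): attacks (0,5) (0,3) (0,2) (0,1) (0,0) (1,4) (2,4) (3,4) (4,4) (5,4)
  WB@(5,1): attacks (4,2) (3,3) (4,0) [ray(-1,1) blocked at (3,3)]
Union (13 distinct): (0,0) (0,1) (0,2) (0,3) (0,5) (1,4) (2,4) (3,3) (3,4) (4,0) (4,2) (4,4) (5,4)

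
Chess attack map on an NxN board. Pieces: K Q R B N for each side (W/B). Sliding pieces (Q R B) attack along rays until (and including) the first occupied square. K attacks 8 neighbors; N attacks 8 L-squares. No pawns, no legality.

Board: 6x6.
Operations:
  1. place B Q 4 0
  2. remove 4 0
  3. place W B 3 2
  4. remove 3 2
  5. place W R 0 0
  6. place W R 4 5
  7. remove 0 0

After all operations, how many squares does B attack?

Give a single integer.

Op 1: place BQ@(4,0)
Op 2: remove (4,0)
Op 3: place WB@(3,2)
Op 4: remove (3,2)
Op 5: place WR@(0,0)
Op 6: place WR@(4,5)
Op 7: remove (0,0)
Per-piece attacks for B:
Union (0 distinct): (none)

Answer: 0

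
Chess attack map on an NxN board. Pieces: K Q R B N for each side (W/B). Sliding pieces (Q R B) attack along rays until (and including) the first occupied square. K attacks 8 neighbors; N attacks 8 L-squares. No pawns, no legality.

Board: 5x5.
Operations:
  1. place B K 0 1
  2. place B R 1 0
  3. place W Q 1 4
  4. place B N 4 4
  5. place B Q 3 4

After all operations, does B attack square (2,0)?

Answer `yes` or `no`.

Answer: yes

Derivation:
Op 1: place BK@(0,1)
Op 2: place BR@(1,0)
Op 3: place WQ@(1,4)
Op 4: place BN@(4,4)
Op 5: place BQ@(3,4)
Per-piece attacks for B:
  BK@(0,1): attacks (0,2) (0,0) (1,1) (1,2) (1,0)
  BR@(1,0): attacks (1,1) (1,2) (1,3) (1,4) (2,0) (3,0) (4,0) (0,0) [ray(0,1) blocked at (1,4)]
  BQ@(3,4): attacks (3,3) (3,2) (3,1) (3,0) (4,4) (2,4) (1,4) (4,3) (2,3) (1,2) (0,1) [ray(1,0) blocked at (4,4); ray(-1,0) blocked at (1,4); ray(-1,-1) blocked at (0,1)]
  BN@(4,4): attacks (3,2) (2,3)
B attacks (2,0): yes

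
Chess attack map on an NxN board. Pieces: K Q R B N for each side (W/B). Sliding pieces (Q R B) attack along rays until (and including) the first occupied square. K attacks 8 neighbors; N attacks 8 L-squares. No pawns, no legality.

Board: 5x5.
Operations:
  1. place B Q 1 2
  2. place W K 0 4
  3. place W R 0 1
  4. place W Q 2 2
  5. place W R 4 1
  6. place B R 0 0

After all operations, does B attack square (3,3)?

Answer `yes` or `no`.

Answer: no

Derivation:
Op 1: place BQ@(1,2)
Op 2: place WK@(0,4)
Op 3: place WR@(0,1)
Op 4: place WQ@(2,2)
Op 5: place WR@(4,1)
Op 6: place BR@(0,0)
Per-piece attacks for B:
  BR@(0,0): attacks (0,1) (1,0) (2,0) (3,0) (4,0) [ray(0,1) blocked at (0,1)]
  BQ@(1,2): attacks (1,3) (1,4) (1,1) (1,0) (2,2) (0,2) (2,3) (3,4) (2,1) (3,0) (0,3) (0,1) [ray(1,0) blocked at (2,2); ray(-1,-1) blocked at (0,1)]
B attacks (3,3): no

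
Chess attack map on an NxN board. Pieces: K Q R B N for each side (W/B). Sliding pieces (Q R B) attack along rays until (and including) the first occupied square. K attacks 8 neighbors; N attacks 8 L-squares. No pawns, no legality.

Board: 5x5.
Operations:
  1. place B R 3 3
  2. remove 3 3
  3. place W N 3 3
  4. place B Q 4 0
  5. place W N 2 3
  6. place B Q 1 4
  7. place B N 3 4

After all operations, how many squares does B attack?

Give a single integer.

Answer: 18

Derivation:
Op 1: place BR@(3,3)
Op 2: remove (3,3)
Op 3: place WN@(3,3)
Op 4: place BQ@(4,0)
Op 5: place WN@(2,3)
Op 6: place BQ@(1,4)
Op 7: place BN@(3,4)
Per-piece attacks for B:
  BQ@(1,4): attacks (1,3) (1,2) (1,1) (1,0) (2,4) (3,4) (0,4) (2,3) (0,3) [ray(1,0) blocked at (3,4); ray(1,-1) blocked at (2,3)]
  BN@(3,4): attacks (4,2) (2,2) (1,3)
  BQ@(4,0): attacks (4,1) (4,2) (4,3) (4,4) (3,0) (2,0) (1,0) (0,0) (3,1) (2,2) (1,3) (0,4)
Union (18 distinct): (0,0) (0,3) (0,4) (1,0) (1,1) (1,2) (1,3) (2,0) (2,2) (2,3) (2,4) (3,0) (3,1) (3,4) (4,1) (4,2) (4,3) (4,4)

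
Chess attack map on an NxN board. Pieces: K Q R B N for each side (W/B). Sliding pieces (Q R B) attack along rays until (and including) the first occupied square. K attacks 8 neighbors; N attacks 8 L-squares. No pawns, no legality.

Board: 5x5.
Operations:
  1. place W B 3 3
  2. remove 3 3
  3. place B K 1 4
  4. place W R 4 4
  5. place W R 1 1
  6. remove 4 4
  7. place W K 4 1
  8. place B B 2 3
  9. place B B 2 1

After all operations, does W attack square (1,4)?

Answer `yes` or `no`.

Op 1: place WB@(3,3)
Op 2: remove (3,3)
Op 3: place BK@(1,4)
Op 4: place WR@(4,4)
Op 5: place WR@(1,1)
Op 6: remove (4,4)
Op 7: place WK@(4,1)
Op 8: place BB@(2,3)
Op 9: place BB@(2,1)
Per-piece attacks for W:
  WR@(1,1): attacks (1,2) (1,3) (1,4) (1,0) (2,1) (0,1) [ray(0,1) blocked at (1,4); ray(1,0) blocked at (2,1)]
  WK@(4,1): attacks (4,2) (4,0) (3,1) (3,2) (3,0)
W attacks (1,4): yes

Answer: yes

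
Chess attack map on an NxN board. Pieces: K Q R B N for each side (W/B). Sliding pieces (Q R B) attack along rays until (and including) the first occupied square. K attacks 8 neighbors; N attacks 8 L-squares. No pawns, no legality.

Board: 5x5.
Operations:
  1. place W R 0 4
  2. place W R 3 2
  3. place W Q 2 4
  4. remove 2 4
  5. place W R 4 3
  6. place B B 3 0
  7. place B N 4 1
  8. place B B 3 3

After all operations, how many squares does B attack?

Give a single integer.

Op 1: place WR@(0,4)
Op 2: place WR@(3,2)
Op 3: place WQ@(2,4)
Op 4: remove (2,4)
Op 5: place WR@(4,3)
Op 6: place BB@(3,0)
Op 7: place BN@(4,1)
Op 8: place BB@(3,3)
Per-piece attacks for B:
  BB@(3,0): attacks (4,1) (2,1) (1,2) (0,3) [ray(1,1) blocked at (4,1)]
  BB@(3,3): attacks (4,4) (4,2) (2,4) (2,2) (1,1) (0,0)
  BN@(4,1): attacks (3,3) (2,2) (2,0)
Union (12 distinct): (0,0) (0,3) (1,1) (1,2) (2,0) (2,1) (2,2) (2,4) (3,3) (4,1) (4,2) (4,4)

Answer: 12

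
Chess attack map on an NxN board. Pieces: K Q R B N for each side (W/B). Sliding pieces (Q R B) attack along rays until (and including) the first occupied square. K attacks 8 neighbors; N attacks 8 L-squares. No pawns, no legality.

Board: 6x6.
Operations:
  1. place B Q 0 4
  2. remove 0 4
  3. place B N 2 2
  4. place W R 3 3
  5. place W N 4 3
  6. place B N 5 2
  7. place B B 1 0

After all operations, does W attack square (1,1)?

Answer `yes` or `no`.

Answer: no

Derivation:
Op 1: place BQ@(0,4)
Op 2: remove (0,4)
Op 3: place BN@(2,2)
Op 4: place WR@(3,3)
Op 5: place WN@(4,3)
Op 6: place BN@(5,2)
Op 7: place BB@(1,0)
Per-piece attacks for W:
  WR@(3,3): attacks (3,4) (3,5) (3,2) (3,1) (3,0) (4,3) (2,3) (1,3) (0,3) [ray(1,0) blocked at (4,3)]
  WN@(4,3): attacks (5,5) (3,5) (2,4) (5,1) (3,1) (2,2)
W attacks (1,1): no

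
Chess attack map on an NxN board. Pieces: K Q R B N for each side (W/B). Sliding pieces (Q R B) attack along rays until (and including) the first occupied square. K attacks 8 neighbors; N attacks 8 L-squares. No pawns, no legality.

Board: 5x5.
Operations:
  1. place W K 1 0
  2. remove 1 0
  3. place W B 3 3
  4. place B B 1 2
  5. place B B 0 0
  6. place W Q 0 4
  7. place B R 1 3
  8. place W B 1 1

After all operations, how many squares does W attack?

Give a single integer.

Op 1: place WK@(1,0)
Op 2: remove (1,0)
Op 3: place WB@(3,3)
Op 4: place BB@(1,2)
Op 5: place BB@(0,0)
Op 6: place WQ@(0,4)
Op 7: place BR@(1,3)
Op 8: place WB@(1,1)
Per-piece attacks for W:
  WQ@(0,4): attacks (0,3) (0,2) (0,1) (0,0) (1,4) (2,4) (3,4) (4,4) (1,3) [ray(0,-1) blocked at (0,0); ray(1,-1) blocked at (1,3)]
  WB@(1,1): attacks (2,2) (3,3) (2,0) (0,2) (0,0) [ray(1,1) blocked at (3,3); ray(-1,-1) blocked at (0,0)]
  WB@(3,3): attacks (4,4) (4,2) (2,4) (2,2) (1,1) [ray(-1,-1) blocked at (1,1)]
Union (14 distinct): (0,0) (0,1) (0,2) (0,3) (1,1) (1,3) (1,4) (2,0) (2,2) (2,4) (3,3) (3,4) (4,2) (4,4)

Answer: 14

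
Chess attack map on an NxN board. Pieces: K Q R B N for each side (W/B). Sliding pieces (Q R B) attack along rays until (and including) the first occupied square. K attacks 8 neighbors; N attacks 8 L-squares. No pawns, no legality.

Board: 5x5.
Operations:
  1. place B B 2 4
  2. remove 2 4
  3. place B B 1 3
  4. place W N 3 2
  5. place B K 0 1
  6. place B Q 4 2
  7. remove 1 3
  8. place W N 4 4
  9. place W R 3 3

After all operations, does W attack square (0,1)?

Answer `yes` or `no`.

Answer: no

Derivation:
Op 1: place BB@(2,4)
Op 2: remove (2,4)
Op 3: place BB@(1,3)
Op 4: place WN@(3,2)
Op 5: place BK@(0,1)
Op 6: place BQ@(4,2)
Op 7: remove (1,3)
Op 8: place WN@(4,4)
Op 9: place WR@(3,3)
Per-piece attacks for W:
  WN@(3,2): attacks (4,4) (2,4) (1,3) (4,0) (2,0) (1,1)
  WR@(3,3): attacks (3,4) (3,2) (4,3) (2,3) (1,3) (0,3) [ray(0,-1) blocked at (3,2)]
  WN@(4,4): attacks (3,2) (2,3)
W attacks (0,1): no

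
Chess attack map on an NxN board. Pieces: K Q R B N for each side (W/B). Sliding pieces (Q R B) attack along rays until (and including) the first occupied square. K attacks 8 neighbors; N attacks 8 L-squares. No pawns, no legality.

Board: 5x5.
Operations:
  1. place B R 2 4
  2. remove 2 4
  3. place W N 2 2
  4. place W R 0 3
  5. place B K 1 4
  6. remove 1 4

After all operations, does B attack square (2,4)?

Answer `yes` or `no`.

Answer: no

Derivation:
Op 1: place BR@(2,4)
Op 2: remove (2,4)
Op 3: place WN@(2,2)
Op 4: place WR@(0,3)
Op 5: place BK@(1,4)
Op 6: remove (1,4)
Per-piece attacks for B:
B attacks (2,4): no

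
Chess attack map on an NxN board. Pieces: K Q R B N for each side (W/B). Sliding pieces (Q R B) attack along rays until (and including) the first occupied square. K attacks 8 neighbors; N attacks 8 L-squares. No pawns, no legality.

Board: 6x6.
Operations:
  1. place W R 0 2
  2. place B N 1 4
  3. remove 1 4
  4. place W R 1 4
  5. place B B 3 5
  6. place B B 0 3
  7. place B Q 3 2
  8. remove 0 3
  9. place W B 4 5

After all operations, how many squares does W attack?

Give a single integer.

Op 1: place WR@(0,2)
Op 2: place BN@(1,4)
Op 3: remove (1,4)
Op 4: place WR@(1,4)
Op 5: place BB@(3,5)
Op 6: place BB@(0,3)
Op 7: place BQ@(3,2)
Op 8: remove (0,3)
Op 9: place WB@(4,5)
Per-piece attacks for W:
  WR@(0,2): attacks (0,3) (0,4) (0,5) (0,1) (0,0) (1,2) (2,2) (3,2) [ray(1,0) blocked at (3,2)]
  WR@(1,4): attacks (1,5) (1,3) (1,2) (1,1) (1,0) (2,4) (3,4) (4,4) (5,4) (0,4)
  WB@(4,5): attacks (5,4) (3,4) (2,3) (1,2) (0,1)
Union (17 distinct): (0,0) (0,1) (0,3) (0,4) (0,5) (1,0) (1,1) (1,2) (1,3) (1,5) (2,2) (2,3) (2,4) (3,2) (3,4) (4,4) (5,4)

Answer: 17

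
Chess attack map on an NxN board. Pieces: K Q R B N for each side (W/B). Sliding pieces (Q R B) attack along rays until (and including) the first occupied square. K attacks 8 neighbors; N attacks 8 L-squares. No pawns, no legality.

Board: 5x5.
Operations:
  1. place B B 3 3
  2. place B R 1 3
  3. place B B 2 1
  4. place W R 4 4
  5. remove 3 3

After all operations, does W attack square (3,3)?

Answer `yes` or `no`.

Op 1: place BB@(3,3)
Op 2: place BR@(1,3)
Op 3: place BB@(2,1)
Op 4: place WR@(4,4)
Op 5: remove (3,3)
Per-piece attacks for W:
  WR@(4,4): attacks (4,3) (4,2) (4,1) (4,0) (3,4) (2,4) (1,4) (0,4)
W attacks (3,3): no

Answer: no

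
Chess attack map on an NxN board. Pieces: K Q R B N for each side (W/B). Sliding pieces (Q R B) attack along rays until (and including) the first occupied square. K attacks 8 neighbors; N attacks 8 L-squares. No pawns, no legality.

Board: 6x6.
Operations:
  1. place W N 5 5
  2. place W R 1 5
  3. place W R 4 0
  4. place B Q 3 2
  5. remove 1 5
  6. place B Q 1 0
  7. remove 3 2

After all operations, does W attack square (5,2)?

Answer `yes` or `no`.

Answer: no

Derivation:
Op 1: place WN@(5,5)
Op 2: place WR@(1,5)
Op 3: place WR@(4,0)
Op 4: place BQ@(3,2)
Op 5: remove (1,5)
Op 6: place BQ@(1,0)
Op 7: remove (3,2)
Per-piece attacks for W:
  WR@(4,0): attacks (4,1) (4,2) (4,3) (4,4) (4,5) (5,0) (3,0) (2,0) (1,0) [ray(-1,0) blocked at (1,0)]
  WN@(5,5): attacks (4,3) (3,4)
W attacks (5,2): no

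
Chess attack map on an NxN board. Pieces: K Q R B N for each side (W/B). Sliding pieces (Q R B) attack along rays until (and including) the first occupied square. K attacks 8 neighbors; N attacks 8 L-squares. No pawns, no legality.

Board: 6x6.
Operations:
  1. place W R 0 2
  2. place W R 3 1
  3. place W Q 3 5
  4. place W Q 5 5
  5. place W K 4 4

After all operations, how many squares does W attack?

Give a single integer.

Op 1: place WR@(0,2)
Op 2: place WR@(3,1)
Op 3: place WQ@(3,5)
Op 4: place WQ@(5,5)
Op 5: place WK@(4,4)
Per-piece attacks for W:
  WR@(0,2): attacks (0,3) (0,4) (0,5) (0,1) (0,0) (1,2) (2,2) (3,2) (4,2) (5,2)
  WR@(3,1): attacks (3,2) (3,3) (3,4) (3,5) (3,0) (4,1) (5,1) (2,1) (1,1) (0,1) [ray(0,1) blocked at (3,5)]
  WQ@(3,5): attacks (3,4) (3,3) (3,2) (3,1) (4,5) (5,5) (2,5) (1,5) (0,5) (4,4) (2,4) (1,3) (0,2) [ray(0,-1) blocked at (3,1); ray(1,0) blocked at (5,5); ray(1,-1) blocked at (4,4); ray(-1,-1) blocked at (0,2)]
  WK@(4,4): attacks (4,5) (4,3) (5,4) (3,4) (5,5) (5,3) (3,5) (3,3)
  WQ@(5,5): attacks (5,4) (5,3) (5,2) (5,1) (5,0) (4,5) (3,5) (4,4) [ray(-1,0) blocked at (3,5); ray(-1,-1) blocked at (4,4)]
Union (31 distinct): (0,0) (0,1) (0,2) (0,3) (0,4) (0,5) (1,1) (1,2) (1,3) (1,5) (2,1) (2,2) (2,4) (2,5) (3,0) (3,1) (3,2) (3,3) (3,4) (3,5) (4,1) (4,2) (4,3) (4,4) (4,5) (5,0) (5,1) (5,2) (5,3) (5,4) (5,5)

Answer: 31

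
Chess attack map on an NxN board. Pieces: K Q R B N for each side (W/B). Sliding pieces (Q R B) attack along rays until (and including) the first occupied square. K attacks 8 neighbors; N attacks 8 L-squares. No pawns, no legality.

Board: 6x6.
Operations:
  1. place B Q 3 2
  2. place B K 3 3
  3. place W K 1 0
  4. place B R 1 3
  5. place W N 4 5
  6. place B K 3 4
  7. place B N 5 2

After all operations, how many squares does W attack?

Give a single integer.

Answer: 8

Derivation:
Op 1: place BQ@(3,2)
Op 2: place BK@(3,3)
Op 3: place WK@(1,0)
Op 4: place BR@(1,3)
Op 5: place WN@(4,5)
Op 6: place BK@(3,4)
Op 7: place BN@(5,2)
Per-piece attacks for W:
  WK@(1,0): attacks (1,1) (2,0) (0,0) (2,1) (0,1)
  WN@(4,5): attacks (5,3) (3,3) (2,4)
Union (8 distinct): (0,0) (0,1) (1,1) (2,0) (2,1) (2,4) (3,3) (5,3)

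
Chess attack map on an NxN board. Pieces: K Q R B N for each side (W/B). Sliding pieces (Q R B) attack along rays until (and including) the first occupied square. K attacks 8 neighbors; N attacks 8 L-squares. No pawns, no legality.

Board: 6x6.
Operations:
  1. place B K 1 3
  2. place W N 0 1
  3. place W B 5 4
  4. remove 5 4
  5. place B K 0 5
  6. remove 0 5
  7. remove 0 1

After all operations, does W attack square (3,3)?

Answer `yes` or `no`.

Op 1: place BK@(1,3)
Op 2: place WN@(0,1)
Op 3: place WB@(5,4)
Op 4: remove (5,4)
Op 5: place BK@(0,5)
Op 6: remove (0,5)
Op 7: remove (0,1)
Per-piece attacks for W:
W attacks (3,3): no

Answer: no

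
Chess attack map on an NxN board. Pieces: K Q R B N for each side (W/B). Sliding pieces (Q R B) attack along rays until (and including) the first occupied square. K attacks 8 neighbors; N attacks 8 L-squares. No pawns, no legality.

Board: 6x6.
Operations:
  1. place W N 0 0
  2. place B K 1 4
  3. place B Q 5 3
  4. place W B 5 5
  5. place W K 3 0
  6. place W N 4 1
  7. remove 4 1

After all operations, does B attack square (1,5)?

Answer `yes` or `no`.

Answer: yes

Derivation:
Op 1: place WN@(0,0)
Op 2: place BK@(1,4)
Op 3: place BQ@(5,3)
Op 4: place WB@(5,5)
Op 5: place WK@(3,0)
Op 6: place WN@(4,1)
Op 7: remove (4,1)
Per-piece attacks for B:
  BK@(1,4): attacks (1,5) (1,3) (2,4) (0,4) (2,5) (2,3) (0,5) (0,3)
  BQ@(5,3): attacks (5,4) (5,5) (5,2) (5,1) (5,0) (4,3) (3,3) (2,3) (1,3) (0,3) (4,4) (3,5) (4,2) (3,1) (2,0) [ray(0,1) blocked at (5,5)]
B attacks (1,5): yes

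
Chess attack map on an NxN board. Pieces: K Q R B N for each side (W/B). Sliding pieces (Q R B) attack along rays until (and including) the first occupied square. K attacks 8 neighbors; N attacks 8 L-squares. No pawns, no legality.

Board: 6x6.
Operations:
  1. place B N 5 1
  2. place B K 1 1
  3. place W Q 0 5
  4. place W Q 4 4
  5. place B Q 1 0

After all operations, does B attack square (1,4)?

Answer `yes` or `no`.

Answer: no

Derivation:
Op 1: place BN@(5,1)
Op 2: place BK@(1,1)
Op 3: place WQ@(0,5)
Op 4: place WQ@(4,4)
Op 5: place BQ@(1,0)
Per-piece attacks for B:
  BQ@(1,0): attacks (1,1) (2,0) (3,0) (4,0) (5,0) (0,0) (2,1) (3,2) (4,3) (5,4) (0,1) [ray(0,1) blocked at (1,1)]
  BK@(1,1): attacks (1,2) (1,0) (2,1) (0,1) (2,2) (2,0) (0,2) (0,0)
  BN@(5,1): attacks (4,3) (3,2) (3,0)
B attacks (1,4): no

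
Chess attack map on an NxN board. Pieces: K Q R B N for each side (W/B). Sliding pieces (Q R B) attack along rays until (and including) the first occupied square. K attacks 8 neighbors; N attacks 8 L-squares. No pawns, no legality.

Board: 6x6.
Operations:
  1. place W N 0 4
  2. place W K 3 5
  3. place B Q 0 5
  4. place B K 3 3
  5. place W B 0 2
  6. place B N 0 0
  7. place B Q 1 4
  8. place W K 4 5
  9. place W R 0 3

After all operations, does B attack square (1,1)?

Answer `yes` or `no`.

Op 1: place WN@(0,4)
Op 2: place WK@(3,5)
Op 3: place BQ@(0,5)
Op 4: place BK@(3,3)
Op 5: place WB@(0,2)
Op 6: place BN@(0,0)
Op 7: place BQ@(1,4)
Op 8: place WK@(4,5)
Op 9: place WR@(0,3)
Per-piece attacks for B:
  BN@(0,0): attacks (1,2) (2,1)
  BQ@(0,5): attacks (0,4) (1,5) (2,5) (3,5) (1,4) [ray(0,-1) blocked at (0,4); ray(1,0) blocked at (3,5); ray(1,-1) blocked at (1,4)]
  BQ@(1,4): attacks (1,5) (1,3) (1,2) (1,1) (1,0) (2,4) (3,4) (4,4) (5,4) (0,4) (2,5) (2,3) (3,2) (4,1) (5,0) (0,5) (0,3) [ray(-1,0) blocked at (0,4); ray(-1,1) blocked at (0,5); ray(-1,-1) blocked at (0,3)]
  BK@(3,3): attacks (3,4) (3,2) (4,3) (2,3) (4,4) (4,2) (2,4) (2,2)
B attacks (1,1): yes

Answer: yes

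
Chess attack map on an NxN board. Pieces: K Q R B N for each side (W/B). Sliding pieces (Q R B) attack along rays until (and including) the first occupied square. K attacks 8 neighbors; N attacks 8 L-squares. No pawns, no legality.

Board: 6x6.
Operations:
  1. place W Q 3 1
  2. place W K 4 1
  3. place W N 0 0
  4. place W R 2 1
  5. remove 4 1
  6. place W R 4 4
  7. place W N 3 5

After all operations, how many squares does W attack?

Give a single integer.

Op 1: place WQ@(3,1)
Op 2: place WK@(4,1)
Op 3: place WN@(0,0)
Op 4: place WR@(2,1)
Op 5: remove (4,1)
Op 6: place WR@(4,4)
Op 7: place WN@(3,5)
Per-piece attacks for W:
  WN@(0,0): attacks (1,2) (2,1)
  WR@(2,1): attacks (2,2) (2,3) (2,4) (2,5) (2,0) (3,1) (1,1) (0,1) [ray(1,0) blocked at (3,1)]
  WQ@(3,1): attacks (3,2) (3,3) (3,4) (3,5) (3,0) (4,1) (5,1) (2,1) (4,2) (5,3) (4,0) (2,2) (1,3) (0,4) (2,0) [ray(0,1) blocked at (3,5); ray(-1,0) blocked at (2,1)]
  WN@(3,5): attacks (4,3) (5,4) (2,3) (1,4)
  WR@(4,4): attacks (4,5) (4,3) (4,2) (4,1) (4,0) (5,4) (3,4) (2,4) (1,4) (0,4)
Union (26 distinct): (0,1) (0,4) (1,1) (1,2) (1,3) (1,4) (2,0) (2,1) (2,2) (2,3) (2,4) (2,5) (3,0) (3,1) (3,2) (3,3) (3,4) (3,5) (4,0) (4,1) (4,2) (4,3) (4,5) (5,1) (5,3) (5,4)

Answer: 26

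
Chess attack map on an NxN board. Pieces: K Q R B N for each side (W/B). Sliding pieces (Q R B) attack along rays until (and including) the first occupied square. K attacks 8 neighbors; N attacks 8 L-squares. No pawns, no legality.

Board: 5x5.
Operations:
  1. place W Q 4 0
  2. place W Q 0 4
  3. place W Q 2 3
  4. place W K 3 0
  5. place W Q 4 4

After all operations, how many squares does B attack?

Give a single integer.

Op 1: place WQ@(4,0)
Op 2: place WQ@(0,4)
Op 3: place WQ@(2,3)
Op 4: place WK@(3,0)
Op 5: place WQ@(4,4)
Per-piece attacks for B:
Union (0 distinct): (none)

Answer: 0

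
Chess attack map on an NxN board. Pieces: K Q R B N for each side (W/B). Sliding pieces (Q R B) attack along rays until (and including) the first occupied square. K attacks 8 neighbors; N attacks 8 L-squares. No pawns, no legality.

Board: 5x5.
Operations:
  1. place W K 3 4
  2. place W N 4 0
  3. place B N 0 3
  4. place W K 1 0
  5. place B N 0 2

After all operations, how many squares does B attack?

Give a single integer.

Answer: 7

Derivation:
Op 1: place WK@(3,4)
Op 2: place WN@(4,0)
Op 3: place BN@(0,3)
Op 4: place WK@(1,0)
Op 5: place BN@(0,2)
Per-piece attacks for B:
  BN@(0,2): attacks (1,4) (2,3) (1,0) (2,1)
  BN@(0,3): attacks (2,4) (1,1) (2,2)
Union (7 distinct): (1,0) (1,1) (1,4) (2,1) (2,2) (2,3) (2,4)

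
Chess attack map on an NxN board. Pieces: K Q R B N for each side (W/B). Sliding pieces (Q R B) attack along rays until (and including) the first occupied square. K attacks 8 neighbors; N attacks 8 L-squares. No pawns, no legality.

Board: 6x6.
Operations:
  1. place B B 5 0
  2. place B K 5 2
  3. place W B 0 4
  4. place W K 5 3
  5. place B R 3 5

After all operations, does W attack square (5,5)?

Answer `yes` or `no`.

Op 1: place BB@(5,0)
Op 2: place BK@(5,2)
Op 3: place WB@(0,4)
Op 4: place WK@(5,3)
Op 5: place BR@(3,5)
Per-piece attacks for W:
  WB@(0,4): attacks (1,5) (1,3) (2,2) (3,1) (4,0)
  WK@(5,3): attacks (5,4) (5,2) (4,3) (4,4) (4,2)
W attacks (5,5): no

Answer: no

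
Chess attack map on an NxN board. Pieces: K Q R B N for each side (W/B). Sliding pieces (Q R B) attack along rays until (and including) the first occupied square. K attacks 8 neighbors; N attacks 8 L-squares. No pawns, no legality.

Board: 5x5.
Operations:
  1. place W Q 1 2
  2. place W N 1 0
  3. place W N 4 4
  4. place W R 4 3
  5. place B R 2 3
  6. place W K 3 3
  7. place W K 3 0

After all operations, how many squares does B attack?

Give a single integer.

Op 1: place WQ@(1,2)
Op 2: place WN@(1,0)
Op 3: place WN@(4,4)
Op 4: place WR@(4,3)
Op 5: place BR@(2,3)
Op 6: place WK@(3,3)
Op 7: place WK@(3,0)
Per-piece attacks for B:
  BR@(2,3): attacks (2,4) (2,2) (2,1) (2,0) (3,3) (1,3) (0,3) [ray(1,0) blocked at (3,3)]
Union (7 distinct): (0,3) (1,3) (2,0) (2,1) (2,2) (2,4) (3,3)

Answer: 7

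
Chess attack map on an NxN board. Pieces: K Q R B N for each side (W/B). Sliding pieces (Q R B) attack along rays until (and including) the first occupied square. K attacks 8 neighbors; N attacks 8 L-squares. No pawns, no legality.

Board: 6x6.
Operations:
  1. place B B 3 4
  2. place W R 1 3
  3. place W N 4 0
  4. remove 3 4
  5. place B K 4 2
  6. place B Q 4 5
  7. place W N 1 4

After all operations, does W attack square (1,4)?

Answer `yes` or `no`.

Op 1: place BB@(3,4)
Op 2: place WR@(1,3)
Op 3: place WN@(4,0)
Op 4: remove (3,4)
Op 5: place BK@(4,2)
Op 6: place BQ@(4,5)
Op 7: place WN@(1,4)
Per-piece attacks for W:
  WR@(1,3): attacks (1,4) (1,2) (1,1) (1,0) (2,3) (3,3) (4,3) (5,3) (0,3) [ray(0,1) blocked at (1,4)]
  WN@(1,4): attacks (3,5) (2,2) (3,3) (0,2)
  WN@(4,0): attacks (5,2) (3,2) (2,1)
W attacks (1,4): yes

Answer: yes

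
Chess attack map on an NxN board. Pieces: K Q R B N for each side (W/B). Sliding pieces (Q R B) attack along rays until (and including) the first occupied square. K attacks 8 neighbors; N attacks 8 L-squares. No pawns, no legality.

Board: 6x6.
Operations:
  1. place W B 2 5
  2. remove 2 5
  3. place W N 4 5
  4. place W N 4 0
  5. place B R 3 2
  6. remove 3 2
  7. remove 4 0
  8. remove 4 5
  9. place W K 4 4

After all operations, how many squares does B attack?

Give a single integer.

Op 1: place WB@(2,5)
Op 2: remove (2,5)
Op 3: place WN@(4,5)
Op 4: place WN@(4,0)
Op 5: place BR@(3,2)
Op 6: remove (3,2)
Op 7: remove (4,0)
Op 8: remove (4,5)
Op 9: place WK@(4,4)
Per-piece attacks for B:
Union (0 distinct): (none)

Answer: 0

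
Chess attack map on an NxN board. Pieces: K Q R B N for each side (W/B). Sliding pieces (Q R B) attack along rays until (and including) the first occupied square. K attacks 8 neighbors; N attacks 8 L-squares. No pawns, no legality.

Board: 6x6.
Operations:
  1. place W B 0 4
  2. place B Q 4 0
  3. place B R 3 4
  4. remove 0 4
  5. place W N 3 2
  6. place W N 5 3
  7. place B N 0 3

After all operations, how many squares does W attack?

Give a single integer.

Answer: 12

Derivation:
Op 1: place WB@(0,4)
Op 2: place BQ@(4,0)
Op 3: place BR@(3,4)
Op 4: remove (0,4)
Op 5: place WN@(3,2)
Op 6: place WN@(5,3)
Op 7: place BN@(0,3)
Per-piece attacks for W:
  WN@(3,2): attacks (4,4) (5,3) (2,4) (1,3) (4,0) (5,1) (2,0) (1,1)
  WN@(5,3): attacks (4,5) (3,4) (4,1) (3,2)
Union (12 distinct): (1,1) (1,3) (2,0) (2,4) (3,2) (3,4) (4,0) (4,1) (4,4) (4,5) (5,1) (5,3)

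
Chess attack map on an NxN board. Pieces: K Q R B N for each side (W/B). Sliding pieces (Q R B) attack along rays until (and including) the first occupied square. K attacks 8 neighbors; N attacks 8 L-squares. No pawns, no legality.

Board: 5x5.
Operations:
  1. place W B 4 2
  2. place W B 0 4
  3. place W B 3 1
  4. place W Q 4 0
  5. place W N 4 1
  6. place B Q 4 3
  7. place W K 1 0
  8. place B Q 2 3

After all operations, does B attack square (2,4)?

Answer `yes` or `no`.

Op 1: place WB@(4,2)
Op 2: place WB@(0,4)
Op 3: place WB@(3,1)
Op 4: place WQ@(4,0)
Op 5: place WN@(4,1)
Op 6: place BQ@(4,3)
Op 7: place WK@(1,0)
Op 8: place BQ@(2,3)
Per-piece attacks for B:
  BQ@(2,3): attacks (2,4) (2,2) (2,1) (2,0) (3,3) (4,3) (1,3) (0,3) (3,4) (3,2) (4,1) (1,4) (1,2) (0,1) [ray(1,0) blocked at (4,3); ray(1,-1) blocked at (4,1)]
  BQ@(4,3): attacks (4,4) (4,2) (3,3) (2,3) (3,4) (3,2) (2,1) (1,0) [ray(0,-1) blocked at (4,2); ray(-1,0) blocked at (2,3); ray(-1,-1) blocked at (1,0)]
B attacks (2,4): yes

Answer: yes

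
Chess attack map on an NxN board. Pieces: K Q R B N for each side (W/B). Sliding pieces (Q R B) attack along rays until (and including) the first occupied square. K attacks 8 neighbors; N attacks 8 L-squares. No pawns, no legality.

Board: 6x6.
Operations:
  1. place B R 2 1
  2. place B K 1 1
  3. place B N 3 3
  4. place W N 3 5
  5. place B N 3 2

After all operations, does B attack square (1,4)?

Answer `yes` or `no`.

Answer: yes

Derivation:
Op 1: place BR@(2,1)
Op 2: place BK@(1,1)
Op 3: place BN@(3,3)
Op 4: place WN@(3,5)
Op 5: place BN@(3,2)
Per-piece attacks for B:
  BK@(1,1): attacks (1,2) (1,0) (2,1) (0,1) (2,2) (2,0) (0,2) (0,0)
  BR@(2,1): attacks (2,2) (2,3) (2,4) (2,5) (2,0) (3,1) (4,1) (5,1) (1,1) [ray(-1,0) blocked at (1,1)]
  BN@(3,2): attacks (4,4) (5,3) (2,4) (1,3) (4,0) (5,1) (2,0) (1,1)
  BN@(3,3): attacks (4,5) (5,4) (2,5) (1,4) (4,1) (5,2) (2,1) (1,2)
B attacks (1,4): yes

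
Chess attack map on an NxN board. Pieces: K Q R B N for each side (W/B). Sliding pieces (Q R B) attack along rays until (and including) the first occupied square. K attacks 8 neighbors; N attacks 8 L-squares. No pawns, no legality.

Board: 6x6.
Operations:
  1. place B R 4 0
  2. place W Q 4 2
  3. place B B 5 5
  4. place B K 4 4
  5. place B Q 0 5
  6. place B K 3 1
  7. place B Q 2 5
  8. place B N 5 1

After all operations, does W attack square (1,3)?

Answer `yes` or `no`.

Op 1: place BR@(4,0)
Op 2: place WQ@(4,2)
Op 3: place BB@(5,5)
Op 4: place BK@(4,4)
Op 5: place BQ@(0,5)
Op 6: place BK@(3,1)
Op 7: place BQ@(2,5)
Op 8: place BN@(5,1)
Per-piece attacks for W:
  WQ@(4,2): attacks (4,3) (4,4) (4,1) (4,0) (5,2) (3,2) (2,2) (1,2) (0,2) (5,3) (5,1) (3,3) (2,4) (1,5) (3,1) [ray(0,1) blocked at (4,4); ray(0,-1) blocked at (4,0); ray(1,-1) blocked at (5,1); ray(-1,-1) blocked at (3,1)]
W attacks (1,3): no

Answer: no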